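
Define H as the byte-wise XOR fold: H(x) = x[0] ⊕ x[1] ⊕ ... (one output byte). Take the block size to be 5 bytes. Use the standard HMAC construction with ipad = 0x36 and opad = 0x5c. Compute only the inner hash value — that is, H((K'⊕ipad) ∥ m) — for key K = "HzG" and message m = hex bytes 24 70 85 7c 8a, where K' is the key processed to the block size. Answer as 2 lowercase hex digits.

Key "HzG" = 48 7a 47 is 3 bytes ≤ B = 5; zero-pad to 5 bytes: K' = 48 7a 47 00 00.
K' ⊕ ipad = 7e 4c 71 36 36.
Inner input = 7e 4c 71 36 36 ∥ 24 70 85 7c 8a.
Inner hash: XOR 7e⊕4c⊕71⊕36⊕36⊕24⊕70⊕85⊕7c⊕8a = 64.

64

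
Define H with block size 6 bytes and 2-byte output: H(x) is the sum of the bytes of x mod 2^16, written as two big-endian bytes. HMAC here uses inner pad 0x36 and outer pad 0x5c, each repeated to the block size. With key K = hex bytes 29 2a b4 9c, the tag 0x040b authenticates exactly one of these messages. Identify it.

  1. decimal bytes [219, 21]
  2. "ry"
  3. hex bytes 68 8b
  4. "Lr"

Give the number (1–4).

Key hex bytes 29 2a b4 9c is 4 bytes ≤ B = 6; zero-pad to 6 bytes: K' = 29 2a b4 9c 00 00.
K' ⊕ ipad = 1f 1c 82 aa 36 36; K' ⊕ opad = 75 76 e8 c0 5c 5c.
m1: inner = H(1f 1c 82 aa 36 36 db 15) = 02 c3; tag = H(75 76 e8 c0 5c 5c 02 c3) = 0410
m2: inner = H(1f 1c 82 aa 36 36 72 79) = 02 be; tag = H(75 76 e8 c0 5c 5c 02 be) = 040b ← matches
m3: inner = H(1f 1c 82 aa 36 36 68 8b) = 02 c6; tag = H(75 76 e8 c0 5c 5c 02 c6) = 0413
m4: inner = H(1f 1c 82 aa 36 36 4c 72) = 02 91; tag = H(75 76 e8 c0 5c 5c 02 91) = 03de

2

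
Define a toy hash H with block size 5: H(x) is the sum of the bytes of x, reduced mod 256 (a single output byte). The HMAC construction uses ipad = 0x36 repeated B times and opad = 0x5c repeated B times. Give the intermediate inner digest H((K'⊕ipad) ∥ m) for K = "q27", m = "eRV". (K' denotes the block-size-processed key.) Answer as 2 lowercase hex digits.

c5

Key "q27" = 71 32 37 is 3 bytes ≤ B = 5; zero-pad to 5 bytes: K' = 71 32 37 00 00.
K' ⊕ ipad = 47 04 01 36 36.
Inner input = 47 04 01 36 36 ∥ 65 52 56.
Inner hash: sum = 71+4+1+54+54+101+82+86 = 453; mod 256 = 197 → c5.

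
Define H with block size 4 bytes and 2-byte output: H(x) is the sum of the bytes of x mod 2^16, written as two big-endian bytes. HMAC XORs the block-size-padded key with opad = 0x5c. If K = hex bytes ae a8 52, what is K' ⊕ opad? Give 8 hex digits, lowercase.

Key hex bytes ae a8 52 is 3 bytes ≤ B = 4; zero-pad to 4 bytes: K' = ae a8 52 00.
XOR each byte with 0x5c: ae⊕5c=f2, a8⊕5c=f4, 52⊕5c=0e, 00⊕5c=5c.

f2f40e5c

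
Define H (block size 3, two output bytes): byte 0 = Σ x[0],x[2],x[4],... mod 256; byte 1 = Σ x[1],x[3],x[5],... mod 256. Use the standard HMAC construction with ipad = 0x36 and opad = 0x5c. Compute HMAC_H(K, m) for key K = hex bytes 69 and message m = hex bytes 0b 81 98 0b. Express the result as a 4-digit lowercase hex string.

Key hex bytes 69 is 1 byte ≤ B = 3; zero-pad to 3 bytes: K' = 69 00 00.
K' ⊕ ipad = 5f 36 36.  K' ⊕ opad = 35 5c 5c.
Inner input = (K'⊕ipad) ∥ m = 5f 36 36 ∥ 0b 81 98 0b.
Inner hash: even-index sum = 289 mod 256 = 33; odd-index sum = 217 mod 256 = 217 → 21 d9.
Outer input = (K'⊕opad) ∥ inner = 35 5c 5c ∥ 21 d9.
Outer hash (tag): even-index sum = 362 mod 256 = 106; odd-index sum = 125 mod 256 = 125 → 6a 7d.

6a7d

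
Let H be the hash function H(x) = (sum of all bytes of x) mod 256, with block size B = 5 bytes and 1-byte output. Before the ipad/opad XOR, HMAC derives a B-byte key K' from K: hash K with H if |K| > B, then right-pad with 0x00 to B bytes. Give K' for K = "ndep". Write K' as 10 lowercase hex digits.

Key "ndep" = 6e 64 65 70 is 4 bytes ≤ B = 5; zero-pad to 5 bytes: K' = 6e 64 65 70 00.

6e64657000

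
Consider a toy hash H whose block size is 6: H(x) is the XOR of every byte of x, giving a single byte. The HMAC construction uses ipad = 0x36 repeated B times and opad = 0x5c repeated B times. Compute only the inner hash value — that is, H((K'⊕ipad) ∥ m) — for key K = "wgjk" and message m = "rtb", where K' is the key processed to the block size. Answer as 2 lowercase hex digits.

Key "wgjk" = 77 67 6a 6b is 4 bytes ≤ B = 6; zero-pad to 6 bytes: K' = 77 67 6a 6b 00 00.
K' ⊕ ipad = 41 51 5c 5d 36 36.
Inner input = 41 51 5c 5d 36 36 ∥ 72 74 62.
Inner hash: XOR 41⊕51⊕5c⊕5d⊕36⊕36⊕72⊕74⊕62 = 75.

75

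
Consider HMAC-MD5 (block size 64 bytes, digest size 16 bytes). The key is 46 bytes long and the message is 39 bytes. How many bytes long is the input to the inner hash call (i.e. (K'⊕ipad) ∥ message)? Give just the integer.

Key is 46 ≤ 64 bytes, zero-padded: |K'| = 64.
Inner input = (K'⊕ipad) ∥ m → 64 + 39 = 103 bytes.

103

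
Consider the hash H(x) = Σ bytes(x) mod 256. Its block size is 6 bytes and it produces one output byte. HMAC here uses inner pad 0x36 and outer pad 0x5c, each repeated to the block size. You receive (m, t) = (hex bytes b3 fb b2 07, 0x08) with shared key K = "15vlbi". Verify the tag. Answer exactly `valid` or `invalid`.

invalid

Key "15vlbi" = 31 35 76 6c 62 69 is exactly B = 6 bytes: K' = 31 35 76 6c 62 69.
K' ⊕ ipad = 07 03 40 5a 54 5f; K' ⊕ opad = 6d 69 2a 30 3e 35.
Inner hash: sum = 7+3+64+90+84+95+179+251+178+7 = 958; mod 256 = 190 → be.
Outer hash (recomputed tag): sum = 109+105+42+48+62+53+190 = 609; mod 256 = 97 → 61.
Recomputed tag = 61; claimed = 08 → mismatch.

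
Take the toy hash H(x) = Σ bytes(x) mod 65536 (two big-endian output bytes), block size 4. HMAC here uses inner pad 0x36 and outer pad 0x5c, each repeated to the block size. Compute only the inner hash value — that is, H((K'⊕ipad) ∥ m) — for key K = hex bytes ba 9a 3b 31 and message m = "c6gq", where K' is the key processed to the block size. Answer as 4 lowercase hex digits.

Key hex bytes ba 9a 3b 31 is exactly B = 4 bytes: K' = ba 9a 3b 31.
K' ⊕ ipad = 8c ac 0d 07.
Inner input = 8c ac 0d 07 ∥ 63 36 67 71.
Inner hash: sum = 140+172+13+7+99+54+103+113 = 701 → 02 bd.

02bd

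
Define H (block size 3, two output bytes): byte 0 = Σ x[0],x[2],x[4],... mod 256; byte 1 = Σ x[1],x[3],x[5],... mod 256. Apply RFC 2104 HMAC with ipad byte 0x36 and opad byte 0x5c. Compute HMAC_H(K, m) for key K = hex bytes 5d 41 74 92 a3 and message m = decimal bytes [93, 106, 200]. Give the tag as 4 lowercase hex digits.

Key hex bytes 5d 41 74 92 a3 is 5 bytes > B = 3, so hash it first: H(key) = 74 d3, then zero-pad to 3 bytes: K' = 74 d3 00.
K' ⊕ ipad = 42 e5 36.  K' ⊕ opad = 28 8f 5c.
Inner input = (K'⊕ipad) ∥ m = 42 e5 36 ∥ 5d 6a c8.
Inner hash: even-index sum = 226 mod 256 = 226; odd-index sum = 522 mod 256 = 10 → e2 0a.
Outer input = (K'⊕opad) ∥ inner = 28 8f 5c ∥ e2 0a.
Outer hash (tag): even-index sum = 142 mod 256 = 142; odd-index sum = 369 mod 256 = 113 → 8e 71.

8e71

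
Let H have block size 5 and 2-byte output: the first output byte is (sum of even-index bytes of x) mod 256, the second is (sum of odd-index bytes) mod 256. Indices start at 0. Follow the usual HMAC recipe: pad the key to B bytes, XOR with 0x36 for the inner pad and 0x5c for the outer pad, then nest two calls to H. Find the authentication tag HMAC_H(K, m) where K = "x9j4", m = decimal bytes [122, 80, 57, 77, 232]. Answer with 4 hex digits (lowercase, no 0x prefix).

624a

Key "x9j4" = 78 39 6a 34 is 4 bytes ≤ B = 5; zero-pad to 5 bytes: K' = 78 39 6a 34 00.
K' ⊕ ipad = 4e 0f 5c 02 36.  K' ⊕ opad = 24 65 36 68 5c.
Inner input = (K'⊕ipad) ∥ m = 4e 0f 5c 02 36 ∥ 7a 50 39 4d e8.
Inner hash: even-index sum = 381 mod 256 = 125; odd-index sum = 428 mod 256 = 172 → 7d ac.
Outer input = (K'⊕opad) ∥ inner = 24 65 36 68 5c ∥ 7d ac.
Outer hash (tag): even-index sum = 354 mod 256 = 98; odd-index sum = 330 mod 256 = 74 → 62 4a.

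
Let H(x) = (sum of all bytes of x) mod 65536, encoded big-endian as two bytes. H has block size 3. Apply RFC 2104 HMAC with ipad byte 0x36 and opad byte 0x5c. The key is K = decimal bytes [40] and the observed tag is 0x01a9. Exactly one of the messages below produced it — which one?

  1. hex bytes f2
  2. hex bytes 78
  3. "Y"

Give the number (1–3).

1

Key decimal bytes [40] = 28 is 1 byte ≤ B = 3; zero-pad to 3 bytes: K' = 28 00 00.
K' ⊕ ipad = 1e 36 36; K' ⊕ opad = 74 5c 5c.
m1: inner = H(1e 36 36 f2) = 01 7c; tag = H(74 5c 5c 01 7c) = 01a9 ← matches
m2: inner = H(1e 36 36 78) = 01 02; tag = H(74 5c 5c 01 02) = 012f
m3: inner = H(1e 36 36 59) = 00 e3; tag = H(74 5c 5c 00 e3) = 020f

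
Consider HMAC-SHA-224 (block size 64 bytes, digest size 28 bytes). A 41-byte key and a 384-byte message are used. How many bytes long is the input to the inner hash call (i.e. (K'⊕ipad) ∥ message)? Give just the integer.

448

Key is 41 ≤ 64 bytes, zero-padded: |K'| = 64.
Inner input = (K'⊕ipad) ∥ m → 64 + 384 = 448 bytes.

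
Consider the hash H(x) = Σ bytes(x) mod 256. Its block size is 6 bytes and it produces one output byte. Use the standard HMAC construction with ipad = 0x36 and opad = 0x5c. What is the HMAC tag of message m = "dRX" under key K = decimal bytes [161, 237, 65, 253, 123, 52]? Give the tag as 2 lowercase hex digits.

Key decimal bytes [161, 237, 65, 253, 123, 52] = a1 ed 41 fd 7b 34 is exactly B = 6 bytes: K' = a1 ed 41 fd 7b 34.
K' ⊕ ipad = 97 db 77 cb 4d 02.  K' ⊕ opad = fd b1 1d a1 27 68.
Inner input = (K'⊕ipad) ∥ m = 97 db 77 cb 4d 02 ∥ 64 52 58.
Inner hash: sum = 151+219+119+203+77+2+100+82+88 = 1041; mod 256 = 17 → 11.
Outer input = (K'⊕opad) ∥ inner = fd b1 1d a1 27 68 ∥ 11.
Outer hash (tag): sum = 253+177+29+161+39+104+17 = 780; mod 256 = 12 → 0c.

0c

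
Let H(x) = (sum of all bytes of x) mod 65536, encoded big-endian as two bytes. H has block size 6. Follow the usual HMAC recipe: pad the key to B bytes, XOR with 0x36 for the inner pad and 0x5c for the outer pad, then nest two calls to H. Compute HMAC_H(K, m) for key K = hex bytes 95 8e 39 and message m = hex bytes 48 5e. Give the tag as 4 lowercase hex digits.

Key hex bytes 95 8e 39 is 3 bytes ≤ B = 6; zero-pad to 6 bytes: K' = 95 8e 39 00 00 00.
K' ⊕ ipad = a3 b8 0f 36 36 36.  K' ⊕ opad = c9 d2 65 5c 5c 5c.
Inner input = (K'⊕ipad) ∥ m = a3 b8 0f 36 36 36 ∥ 48 5e.
Inner hash: sum = 163+184+15+54+54+54+72+94 = 690 → 02 b2.
Outer input = (K'⊕opad) ∥ inner = c9 d2 65 5c 5c 5c ∥ 02 b2.
Outer hash (tag): sum = 201+210+101+92+92+92+2+178 = 968 → 03 c8.

03c8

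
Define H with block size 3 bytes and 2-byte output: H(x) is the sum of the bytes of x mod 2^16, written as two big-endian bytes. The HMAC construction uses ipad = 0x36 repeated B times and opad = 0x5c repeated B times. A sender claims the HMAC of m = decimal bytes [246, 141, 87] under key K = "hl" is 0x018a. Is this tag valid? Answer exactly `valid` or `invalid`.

Key "hl" = 68 6c is 2 bytes ≤ B = 3; zero-pad to 3 bytes: K' = 68 6c 00.
K' ⊕ ipad = 5e 5a 36; K' ⊕ opad = 34 30 5c.
Inner hash: sum = 94+90+54+246+141+87 = 712 → 02 c8.
Outer hash (recomputed tag): sum = 52+48+92+2+200 = 394 → 01 8a.
Recomputed tag = 018a; claimed = 018a → match.

valid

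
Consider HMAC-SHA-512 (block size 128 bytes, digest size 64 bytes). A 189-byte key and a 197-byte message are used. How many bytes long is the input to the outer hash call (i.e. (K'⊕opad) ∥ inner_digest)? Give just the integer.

192

Key is 189 > 128 bytes, so it is hashed to 64 bytes then zero-padded to 128: |K'| = 128.
Outer input = (K'⊕opad) ∥ H(inner) → 128 + 64 = 192 bytes.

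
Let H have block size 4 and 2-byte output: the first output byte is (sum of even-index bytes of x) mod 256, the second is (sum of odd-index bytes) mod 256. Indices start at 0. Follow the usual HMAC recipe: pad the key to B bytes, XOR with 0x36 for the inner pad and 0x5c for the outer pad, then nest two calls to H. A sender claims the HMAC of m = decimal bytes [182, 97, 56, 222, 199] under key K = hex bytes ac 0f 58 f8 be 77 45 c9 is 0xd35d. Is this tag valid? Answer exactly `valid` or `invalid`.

valid

Key hex bytes ac 0f 58 f8 be 77 45 c9 is 8 bytes > B = 4, so hash it first: H(key) = 07 47, then zero-pad to 4 bytes: K' = 07 47 00 00.
K' ⊕ ipad = 31 71 36 36; K' ⊕ opad = 5b 1b 5c 5c.
Inner hash: even-index sum = 540 mod 256 = 28; odd-index sum = 486 mod 256 = 230 → 1c e6.
Outer hash (recomputed tag): even-index sum = 211 mod 256 = 211; odd-index sum = 349 mod 256 = 93 → d3 5d.
Recomputed tag = d35d; claimed = d35d → match.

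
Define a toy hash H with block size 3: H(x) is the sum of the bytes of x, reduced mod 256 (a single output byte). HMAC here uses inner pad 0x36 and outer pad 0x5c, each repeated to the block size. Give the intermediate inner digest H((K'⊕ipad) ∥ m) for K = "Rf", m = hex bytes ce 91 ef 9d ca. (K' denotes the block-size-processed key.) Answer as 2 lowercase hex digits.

9f

Key "Rf" = 52 66 is 2 bytes ≤ B = 3; zero-pad to 3 bytes: K' = 52 66 00.
K' ⊕ ipad = 64 50 36.
Inner input = 64 50 36 ∥ ce 91 ef 9d ca.
Inner hash: sum = 100+80+54+206+145+239+157+202 = 1183; mod 256 = 159 → 9f.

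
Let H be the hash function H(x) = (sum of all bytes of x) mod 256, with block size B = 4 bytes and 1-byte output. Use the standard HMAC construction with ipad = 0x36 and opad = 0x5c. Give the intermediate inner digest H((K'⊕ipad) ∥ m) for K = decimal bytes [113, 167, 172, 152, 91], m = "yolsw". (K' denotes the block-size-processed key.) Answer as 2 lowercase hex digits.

61

Key decimal bytes [113, 167, 172, 152, 91] = 71 a7 ac 98 5b is 5 bytes > B = 4, so hash it first: H(key) = b7, then zero-pad to 4 bytes: K' = b7 00 00 00.
K' ⊕ ipad = 81 36 36 36.
Inner input = 81 36 36 36 ∥ 79 6f 6c 73 77.
Inner hash: sum = 129+54+54+54+121+111+108+115+119 = 865; mod 256 = 97 → 61.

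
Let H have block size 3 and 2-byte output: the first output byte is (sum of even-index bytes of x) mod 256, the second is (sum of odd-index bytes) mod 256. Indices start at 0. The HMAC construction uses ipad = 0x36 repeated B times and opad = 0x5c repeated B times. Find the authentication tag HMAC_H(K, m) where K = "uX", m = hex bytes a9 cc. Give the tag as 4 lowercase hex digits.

Key "uX" = 75 58 is 2 bytes ≤ B = 3; zero-pad to 3 bytes: K' = 75 58 00.
K' ⊕ ipad = 43 6e 36.  K' ⊕ opad = 29 04 5c.
Inner input = (K'⊕ipad) ∥ m = 43 6e 36 ∥ a9 cc.
Inner hash: even-index sum = 325 mod 256 = 69; odd-index sum = 279 mod 256 = 23 → 45 17.
Outer input = (K'⊕opad) ∥ inner = 29 04 5c ∥ 45 17.
Outer hash (tag): even-index sum = 156 mod 256 = 156; odd-index sum = 73 mod 256 = 73 → 9c 49.

9c49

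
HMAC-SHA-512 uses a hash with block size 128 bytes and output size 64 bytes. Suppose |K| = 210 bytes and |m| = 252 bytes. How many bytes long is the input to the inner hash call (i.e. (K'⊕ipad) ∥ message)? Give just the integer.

Key is 210 > 128 bytes, so it is hashed to 64 bytes then zero-padded to 128: |K'| = 128.
Inner input = (K'⊕ipad) ∥ m → 128 + 252 = 380 bytes.

380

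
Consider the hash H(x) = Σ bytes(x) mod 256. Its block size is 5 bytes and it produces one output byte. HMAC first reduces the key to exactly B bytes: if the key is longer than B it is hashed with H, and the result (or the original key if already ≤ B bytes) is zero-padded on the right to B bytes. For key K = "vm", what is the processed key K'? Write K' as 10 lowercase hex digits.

Key "vm" = 76 6d is 2 bytes ≤ B = 5; zero-pad to 5 bytes: K' = 76 6d 00 00 00.

766d000000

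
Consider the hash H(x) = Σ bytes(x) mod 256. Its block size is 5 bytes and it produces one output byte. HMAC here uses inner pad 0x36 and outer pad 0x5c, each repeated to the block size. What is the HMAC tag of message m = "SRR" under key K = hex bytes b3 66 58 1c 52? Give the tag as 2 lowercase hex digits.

43

Key hex bytes b3 66 58 1c 52 is exactly B = 5 bytes: K' = b3 66 58 1c 52.
K' ⊕ ipad = 85 50 6e 2a 64.  K' ⊕ opad = ef 3a 04 40 0e.
Inner input = (K'⊕ipad) ∥ m = 85 50 6e 2a 64 ∥ 53 52 52.
Inner hash: sum = 133+80+110+42+100+83+82+82 = 712; mod 256 = 200 → c8.
Outer input = (K'⊕opad) ∥ inner = ef 3a 04 40 0e ∥ c8.
Outer hash (tag): sum = 239+58+4+64+14+200 = 579; mod 256 = 67 → 43.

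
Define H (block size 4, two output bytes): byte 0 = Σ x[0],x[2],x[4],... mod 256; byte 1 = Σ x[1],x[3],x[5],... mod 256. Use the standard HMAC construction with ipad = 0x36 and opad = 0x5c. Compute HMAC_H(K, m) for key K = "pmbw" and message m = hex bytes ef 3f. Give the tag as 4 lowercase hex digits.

Key "pmbw" = 70 6d 62 77 is exactly B = 4 bytes: K' = 70 6d 62 77.
K' ⊕ ipad = 46 5b 54 41.  K' ⊕ opad = 2c 31 3e 2b.
Inner input = (K'⊕ipad) ∥ m = 46 5b 54 41 ∥ ef 3f.
Inner hash: even-index sum = 393 mod 256 = 137; odd-index sum = 219 mod 256 = 219 → 89 db.
Outer input = (K'⊕opad) ∥ inner = 2c 31 3e 2b ∥ 89 db.
Outer hash (tag): even-index sum = 243 mod 256 = 243; odd-index sum = 311 mod 256 = 55 → f3 37.

f337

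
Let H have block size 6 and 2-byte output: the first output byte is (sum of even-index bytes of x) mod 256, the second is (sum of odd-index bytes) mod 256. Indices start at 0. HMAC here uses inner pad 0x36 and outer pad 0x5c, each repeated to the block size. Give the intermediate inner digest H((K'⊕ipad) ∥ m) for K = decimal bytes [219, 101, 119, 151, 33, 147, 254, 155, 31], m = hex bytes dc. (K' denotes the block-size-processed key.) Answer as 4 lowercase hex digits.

ee88

Key decimal bytes [219, 101, 119, 151, 33, 147, 254, 155, 31] = db 65 77 97 21 93 fe 9b 1f is 9 bytes > B = 6, so hash it first: H(key) = 90 2a, then zero-pad to 6 bytes: K' = 90 2a 00 00 00 00.
K' ⊕ ipad = a6 1c 36 36 36 36.
Inner input = a6 1c 36 36 36 36 ∥ dc.
Inner hash: even-index sum = 494 mod 256 = 238; odd-index sum = 136 mod 256 = 136 → ee 88.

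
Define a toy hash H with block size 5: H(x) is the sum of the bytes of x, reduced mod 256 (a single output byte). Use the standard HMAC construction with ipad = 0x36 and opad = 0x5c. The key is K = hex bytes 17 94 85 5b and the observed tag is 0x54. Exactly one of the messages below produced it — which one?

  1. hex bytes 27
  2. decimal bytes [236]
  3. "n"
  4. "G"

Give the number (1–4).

Key hex bytes 17 94 85 5b is 4 bytes ≤ B = 5; zero-pad to 5 bytes: K' = 17 94 85 5b 00.
K' ⊕ ipad = 21 a2 b3 6d 36; K' ⊕ opad = 4b c8 d9 07 5c.
m1: inner = H(21 a2 b3 6d 36 27) = 40; tag = H(4b c8 d9 07 5c 40) = 8f
m2: inner = H(21 a2 b3 6d 36 ec) = 05; tag = H(4b c8 d9 07 5c 05) = 54 ← matches
m3: inner = H(21 a2 b3 6d 36 6e) = 87; tag = H(4b c8 d9 07 5c 87) = d6
m4: inner = H(21 a2 b3 6d 36 47) = 60; tag = H(4b c8 d9 07 5c 60) = af

2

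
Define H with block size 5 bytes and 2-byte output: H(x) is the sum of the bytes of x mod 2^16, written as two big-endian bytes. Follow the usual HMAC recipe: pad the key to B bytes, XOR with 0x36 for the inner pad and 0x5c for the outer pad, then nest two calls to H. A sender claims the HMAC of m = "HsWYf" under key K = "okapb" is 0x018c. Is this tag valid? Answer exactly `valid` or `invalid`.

Key "okapb" = 6f 6b 61 70 62 is exactly B = 5 bytes: K' = 6f 6b 61 70 62.
K' ⊕ ipad = 59 5d 57 46 54; K' ⊕ opad = 33 37 3d 2c 3e.
Inner hash: sum = 89+93+87+70+84+72+115+87+89+102 = 888 → 03 78.
Outer hash (recomputed tag): sum = 51+55+61+44+62+3+120 = 396 → 01 8c.
Recomputed tag = 018c; claimed = 018c → match.

valid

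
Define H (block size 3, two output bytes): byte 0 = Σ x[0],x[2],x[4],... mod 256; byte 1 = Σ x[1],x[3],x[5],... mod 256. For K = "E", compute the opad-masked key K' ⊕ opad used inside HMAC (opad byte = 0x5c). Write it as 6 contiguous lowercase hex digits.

Key "E" = 45 is 1 byte ≤ B = 3; zero-pad to 3 bytes: K' = 45 00 00.
XOR each byte with 0x5c: 45⊕5c=19, 00⊕5c=5c, 00⊕5c=5c.

195c5c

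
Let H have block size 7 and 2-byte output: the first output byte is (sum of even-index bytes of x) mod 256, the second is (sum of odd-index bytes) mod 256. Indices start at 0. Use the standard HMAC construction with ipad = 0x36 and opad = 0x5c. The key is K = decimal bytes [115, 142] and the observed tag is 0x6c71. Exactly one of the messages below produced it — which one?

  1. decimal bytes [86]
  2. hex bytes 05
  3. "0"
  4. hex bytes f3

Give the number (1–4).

2

Key decimal bytes [115, 142] = 73 8e is 2 bytes ≤ B = 7; zero-pad to 7 bytes: K' = 73 8e 00 00 00 00 00.
K' ⊕ ipad = 45 b8 36 36 36 36 36; K' ⊕ opad = 2f d2 5c 5c 5c 5c 5c.
m1: inner = H(45 b8 36 36 36 36 36 56) = e7 7a; tag = H(2f d2 5c 5c 5c 5c 5c e7 7a) = bd71
m2: inner = H(45 b8 36 36 36 36 36 05) = e7 29; tag = H(2f d2 5c 5c 5c 5c 5c e7 29) = 6c71 ← matches
m3: inner = H(45 b8 36 36 36 36 36 30) = e7 54; tag = H(2f d2 5c 5c 5c 5c 5c e7 54) = 9771
m4: inner = H(45 b8 36 36 36 36 36 f3) = e7 17; tag = H(2f d2 5c 5c 5c 5c 5c e7 17) = 5a71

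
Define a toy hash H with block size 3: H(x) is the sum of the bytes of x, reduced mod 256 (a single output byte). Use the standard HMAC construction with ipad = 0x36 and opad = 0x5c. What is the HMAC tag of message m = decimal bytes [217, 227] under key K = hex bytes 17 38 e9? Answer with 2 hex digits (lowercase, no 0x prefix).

2e

Key hex bytes 17 38 e9 is exactly B = 3 bytes: K' = 17 38 e9.
K' ⊕ ipad = 21 0e df.  K' ⊕ opad = 4b 64 b5.
Inner input = (K'⊕ipad) ∥ m = 21 0e df ∥ d9 e3.
Inner hash: sum = 33+14+223+217+227 = 714; mod 256 = 202 → ca.
Outer input = (K'⊕opad) ∥ inner = 4b 64 b5 ∥ ca.
Outer hash (tag): sum = 75+100+181+202 = 558; mod 256 = 46 → 2e.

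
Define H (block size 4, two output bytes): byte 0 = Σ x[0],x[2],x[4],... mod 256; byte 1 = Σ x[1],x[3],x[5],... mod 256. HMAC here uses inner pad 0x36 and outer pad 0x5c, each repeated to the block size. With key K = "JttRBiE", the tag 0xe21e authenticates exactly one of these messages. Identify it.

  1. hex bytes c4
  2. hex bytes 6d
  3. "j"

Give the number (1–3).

1

Key "JttRBiE" = 4a 74 74 52 42 69 45 is 7 bytes > B = 4, so hash it first: H(key) = 45 2f, then zero-pad to 4 bytes: K' = 45 2f 00 00.
K' ⊕ ipad = 73 19 36 36; K' ⊕ opad = 19 73 5c 5c.
m1: inner = H(73 19 36 36 c4) = 6d 4f; tag = H(19 73 5c 5c 6d 4f) = e21e ← matches
m2: inner = H(73 19 36 36 6d) = 16 4f; tag = H(19 73 5c 5c 16 4f) = 8b1e
m3: inner = H(73 19 36 36 6a) = 13 4f; tag = H(19 73 5c 5c 13 4f) = 881e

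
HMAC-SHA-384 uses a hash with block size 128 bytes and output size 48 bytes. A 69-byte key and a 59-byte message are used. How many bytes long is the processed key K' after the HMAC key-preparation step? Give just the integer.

128

Key is 69 ≤ 128 bytes, zero-padded: |K'| = 128.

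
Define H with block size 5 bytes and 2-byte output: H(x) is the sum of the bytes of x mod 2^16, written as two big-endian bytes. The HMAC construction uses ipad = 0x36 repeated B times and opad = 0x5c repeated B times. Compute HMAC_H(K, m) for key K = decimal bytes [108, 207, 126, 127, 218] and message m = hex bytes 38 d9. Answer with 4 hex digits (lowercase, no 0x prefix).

Key decimal bytes [108, 207, 126, 127, 218] = 6c cf 7e 7f da is exactly B = 5 bytes: K' = 6c cf 7e 7f da.
K' ⊕ ipad = 5a f9 48 49 ec.  K' ⊕ opad = 30 93 22 23 86.
Inner input = (K'⊕ipad) ∥ m = 5a f9 48 49 ec ∥ 38 d9.
Inner hash: sum = 90+249+72+73+236+56+217 = 993 → 03 e1.
Outer input = (K'⊕opad) ∥ inner = 30 93 22 23 86 ∥ 03 e1.
Outer hash (tag): sum = 48+147+34+35+134+3+225 = 626 → 02 72.

0272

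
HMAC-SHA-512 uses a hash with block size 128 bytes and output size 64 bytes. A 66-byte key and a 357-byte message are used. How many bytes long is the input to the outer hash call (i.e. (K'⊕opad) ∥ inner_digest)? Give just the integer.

192

Key is 66 ≤ 128 bytes, zero-padded: |K'| = 128.
Outer input = (K'⊕opad) ∥ H(inner) → 128 + 64 = 192 bytes.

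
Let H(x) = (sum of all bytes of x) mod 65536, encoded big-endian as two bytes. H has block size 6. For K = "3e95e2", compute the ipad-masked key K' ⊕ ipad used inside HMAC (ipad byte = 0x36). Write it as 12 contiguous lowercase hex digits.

05530f035304

Key "3e95e2" = 33 65 39 35 65 32 is exactly B = 6 bytes: K' = 33 65 39 35 65 32.
XOR each byte with 0x36: 33⊕36=05, 65⊕36=53, 39⊕36=0f, 35⊕36=03, 65⊕36=53, 32⊕36=04.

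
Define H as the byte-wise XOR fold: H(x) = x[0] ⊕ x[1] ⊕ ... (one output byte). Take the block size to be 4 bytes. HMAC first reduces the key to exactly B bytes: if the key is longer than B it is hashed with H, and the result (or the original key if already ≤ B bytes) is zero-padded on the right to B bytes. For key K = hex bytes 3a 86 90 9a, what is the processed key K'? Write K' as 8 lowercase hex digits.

Key hex bytes 3a 86 90 9a is exactly B = 4 bytes: K' = 3a 86 90 9a.

3a86909a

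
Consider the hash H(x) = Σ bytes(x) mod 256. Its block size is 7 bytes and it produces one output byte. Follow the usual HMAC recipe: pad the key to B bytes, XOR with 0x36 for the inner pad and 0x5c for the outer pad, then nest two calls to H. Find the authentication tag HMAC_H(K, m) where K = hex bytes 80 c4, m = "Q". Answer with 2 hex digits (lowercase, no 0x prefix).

Key hex bytes 80 c4 is 2 bytes ≤ B = 7; zero-pad to 7 bytes: K' = 80 c4 00 00 00 00 00.
K' ⊕ ipad = b6 f2 36 36 36 36 36.  K' ⊕ opad = dc 98 5c 5c 5c 5c 5c.
Inner input = (K'⊕ipad) ∥ m = b6 f2 36 36 36 36 36 ∥ 51.
Inner hash: sum = 182+242+54+54+54+54+54+81 = 775; mod 256 = 7 → 07.
Outer input = (K'⊕opad) ∥ inner = dc 98 5c 5c 5c 5c 5c ∥ 07.
Outer hash (tag): sum = 220+152+92+92+92+92+92+7 = 839; mod 256 = 71 → 47.

47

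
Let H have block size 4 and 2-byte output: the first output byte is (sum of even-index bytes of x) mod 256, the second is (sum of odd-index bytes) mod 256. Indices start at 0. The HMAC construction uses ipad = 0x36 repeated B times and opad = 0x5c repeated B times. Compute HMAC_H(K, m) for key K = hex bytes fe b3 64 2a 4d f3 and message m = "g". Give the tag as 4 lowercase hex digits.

8504

Key hex bytes fe b3 64 2a 4d f3 is 6 bytes > B = 4, so hash it first: H(key) = af d0, then zero-pad to 4 bytes: K' = af d0 00 00.
K' ⊕ ipad = 99 e6 36 36.  K' ⊕ opad = f3 8c 5c 5c.
Inner input = (K'⊕ipad) ∥ m = 99 e6 36 36 ∥ 67.
Inner hash: even-index sum = 310 mod 256 = 54; odd-index sum = 284 mod 256 = 28 → 36 1c.
Outer input = (K'⊕opad) ∥ inner = f3 8c 5c 5c ∥ 36 1c.
Outer hash (tag): even-index sum = 389 mod 256 = 133; odd-index sum = 260 mod 256 = 4 → 85 04.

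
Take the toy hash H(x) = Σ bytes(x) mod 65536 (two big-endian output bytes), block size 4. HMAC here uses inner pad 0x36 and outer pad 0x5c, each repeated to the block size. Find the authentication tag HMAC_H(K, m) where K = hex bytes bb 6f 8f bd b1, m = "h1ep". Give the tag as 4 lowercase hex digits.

01b4

Key hex bytes bb 6f 8f bd b1 is 5 bytes > B = 4, so hash it first: H(key) = 03 27, then zero-pad to 4 bytes: K' = 03 27 00 00.
K' ⊕ ipad = 35 11 36 36.  K' ⊕ opad = 5f 7b 5c 5c.
Inner input = (K'⊕ipad) ∥ m = 35 11 36 36 ∥ 68 31 65 70.
Inner hash: sum = 53+17+54+54+104+49+101+112 = 544 → 02 20.
Outer input = (K'⊕opad) ∥ inner = 5f 7b 5c 5c ∥ 02 20.
Outer hash (tag): sum = 95+123+92+92+2+32 = 436 → 01 b4.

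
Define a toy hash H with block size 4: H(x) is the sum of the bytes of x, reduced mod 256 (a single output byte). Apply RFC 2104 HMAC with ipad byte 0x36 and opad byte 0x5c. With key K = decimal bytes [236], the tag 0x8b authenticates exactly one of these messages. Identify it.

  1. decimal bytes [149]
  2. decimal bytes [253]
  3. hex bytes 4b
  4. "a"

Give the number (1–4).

Key decimal bytes [236] = ec is 1 byte ≤ B = 4; zero-pad to 4 bytes: K' = ec 00 00 00.
K' ⊕ ipad = da 36 36 36; K' ⊕ opad = b0 5c 5c 5c.
m1: inner = H(da 36 36 36 95) = 11; tag = H(b0 5c 5c 5c 11) = d5
m2: inner = H(da 36 36 36 fd) = 79; tag = H(b0 5c 5c 5c 79) = 3d
m3: inner = H(da 36 36 36 4b) = c7; tag = H(b0 5c 5c 5c c7) = 8b ← matches
m4: inner = H(da 36 36 36 61) = dd; tag = H(b0 5c 5c 5c dd) = a1

3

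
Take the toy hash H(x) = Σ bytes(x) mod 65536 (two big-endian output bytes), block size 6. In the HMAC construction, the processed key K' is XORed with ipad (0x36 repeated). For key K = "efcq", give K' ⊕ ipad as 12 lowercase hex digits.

535055473636

Key "efcq" = 65 66 63 71 is 4 bytes ≤ B = 6; zero-pad to 6 bytes: K' = 65 66 63 71 00 00.
XOR each byte with 0x36: 65⊕36=53, 66⊕36=50, 63⊕36=55, 71⊕36=47, 00⊕36=36, 00⊕36=36.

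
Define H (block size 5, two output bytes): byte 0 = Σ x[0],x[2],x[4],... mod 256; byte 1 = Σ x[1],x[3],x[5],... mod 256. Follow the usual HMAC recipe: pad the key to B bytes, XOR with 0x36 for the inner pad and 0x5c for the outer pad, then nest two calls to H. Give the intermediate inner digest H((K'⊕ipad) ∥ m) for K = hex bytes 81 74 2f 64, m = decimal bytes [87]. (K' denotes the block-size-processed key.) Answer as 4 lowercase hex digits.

06eb

Key hex bytes 81 74 2f 64 is 4 bytes ≤ B = 5; zero-pad to 5 bytes: K' = 81 74 2f 64 00.
K' ⊕ ipad = b7 42 19 52 36.
Inner input = b7 42 19 52 36 ∥ 57.
Inner hash: even-index sum = 262 mod 256 = 6; odd-index sum = 235 mod 256 = 235 → 06 eb.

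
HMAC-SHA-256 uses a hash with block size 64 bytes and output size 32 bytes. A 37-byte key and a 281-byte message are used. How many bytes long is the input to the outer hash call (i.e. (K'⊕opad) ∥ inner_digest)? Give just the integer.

96

Key is 37 ≤ 64 bytes, zero-padded: |K'| = 64.
Outer input = (K'⊕opad) ∥ H(inner) → 64 + 32 = 96 bytes.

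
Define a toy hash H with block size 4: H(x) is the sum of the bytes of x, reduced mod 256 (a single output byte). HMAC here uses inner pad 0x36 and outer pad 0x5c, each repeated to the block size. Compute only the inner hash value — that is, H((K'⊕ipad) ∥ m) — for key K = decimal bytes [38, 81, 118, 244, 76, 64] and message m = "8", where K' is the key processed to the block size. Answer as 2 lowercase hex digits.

35

Key decimal bytes [38, 81, 118, 244, 76, 64] = 26 51 76 f4 4c 40 is 6 bytes > B = 4, so hash it first: H(key) = 6d, then zero-pad to 4 bytes: K' = 6d 00 00 00.
K' ⊕ ipad = 5b 36 36 36.
Inner input = 5b 36 36 36 ∥ 38.
Inner hash: sum = 91+54+54+54+56 = 309; mod 256 = 53 → 35.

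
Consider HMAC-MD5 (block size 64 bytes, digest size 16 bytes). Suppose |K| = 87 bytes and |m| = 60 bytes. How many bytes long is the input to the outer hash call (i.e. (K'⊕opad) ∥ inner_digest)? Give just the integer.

Key is 87 > 64 bytes, so it is hashed to 16 bytes then zero-padded to 64: |K'| = 64.
Outer input = (K'⊕opad) ∥ H(inner) → 64 + 16 = 80 bytes.

80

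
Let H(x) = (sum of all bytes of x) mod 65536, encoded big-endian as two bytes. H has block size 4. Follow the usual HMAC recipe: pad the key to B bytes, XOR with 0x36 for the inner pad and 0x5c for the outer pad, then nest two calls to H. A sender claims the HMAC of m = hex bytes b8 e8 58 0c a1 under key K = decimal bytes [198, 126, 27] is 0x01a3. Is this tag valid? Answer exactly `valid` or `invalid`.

valid

Key decimal bytes [198, 126, 27] = c6 7e 1b is 3 bytes ≤ B = 4; zero-pad to 4 bytes: K' = c6 7e 1b 00.
K' ⊕ ipad = f0 48 2d 36; K' ⊕ opad = 9a 22 47 5c.
Inner hash: sum = 240+72+45+54+184+232+88+12+161 = 1088 → 04 40.
Outer hash (recomputed tag): sum = 154+34+71+92+4+64 = 419 → 01 a3.
Recomputed tag = 01a3; claimed = 01a3 → match.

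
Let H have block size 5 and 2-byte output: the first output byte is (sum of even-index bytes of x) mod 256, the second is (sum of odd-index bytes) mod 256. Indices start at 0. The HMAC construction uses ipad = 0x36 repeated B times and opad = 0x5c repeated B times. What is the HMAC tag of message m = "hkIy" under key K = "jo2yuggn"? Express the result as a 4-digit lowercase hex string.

Key "jo2yuggn" = 6a 6f 32 79 75 67 67 6e is 8 bytes > B = 5, so hash it first: H(key) = 78 bd, then zero-pad to 5 bytes: K' = 78 bd 00 00 00.
K' ⊕ ipad = 4e 8b 36 36 36.  K' ⊕ opad = 24 e1 5c 5c 5c.
Inner input = (K'⊕ipad) ∥ m = 4e 8b 36 36 36 ∥ 68 6b 49 79.
Inner hash: even-index sum = 414 mod 256 = 158; odd-index sum = 370 mod 256 = 114 → 9e 72.
Outer input = (K'⊕opad) ∥ inner = 24 e1 5c 5c 5c ∥ 9e 72.
Outer hash (tag): even-index sum = 334 mod 256 = 78; odd-index sum = 475 mod 256 = 219 → 4e db.

4edb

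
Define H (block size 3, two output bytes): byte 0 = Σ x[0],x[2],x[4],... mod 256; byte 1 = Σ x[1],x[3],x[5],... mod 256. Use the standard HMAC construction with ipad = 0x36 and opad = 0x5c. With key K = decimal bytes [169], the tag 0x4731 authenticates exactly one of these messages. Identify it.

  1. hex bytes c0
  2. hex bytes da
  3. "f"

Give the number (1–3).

Key decimal bytes [169] = a9 is 1 byte ≤ B = 3; zero-pad to 3 bytes: K' = a9 00 00.
K' ⊕ ipad = 9f 36 36; K' ⊕ opad = f5 5c 5c.
m1: inner = H(9f 36 36 c0) = d5 f6; tag = H(f5 5c 5c d5 f6) = 4731 ← matches
m2: inner = H(9f 36 36 da) = d5 10; tag = H(f5 5c 5c d5 10) = 6131
m3: inner = H(9f 36 36 66) = d5 9c; tag = H(f5 5c 5c d5 9c) = ed31

1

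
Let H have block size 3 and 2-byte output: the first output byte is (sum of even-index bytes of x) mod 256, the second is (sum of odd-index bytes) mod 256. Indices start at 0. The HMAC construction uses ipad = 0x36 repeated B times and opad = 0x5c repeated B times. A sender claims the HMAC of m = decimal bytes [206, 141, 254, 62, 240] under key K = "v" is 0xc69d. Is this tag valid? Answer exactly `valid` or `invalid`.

invalid

Key "v" = 76 is 1 byte ≤ B = 3; zero-pad to 3 bytes: K' = 76 00 00.
K' ⊕ ipad = 40 36 36; K' ⊕ opad = 2a 5c 5c.
Inner hash: even-index sum = 321 mod 256 = 65; odd-index sum = 754 mod 256 = 242 → 41 f2.
Outer hash (recomputed tag): even-index sum = 376 mod 256 = 120; odd-index sum = 157 mod 256 = 157 → 78 9d.
Recomputed tag = 789d; claimed = c69d → mismatch.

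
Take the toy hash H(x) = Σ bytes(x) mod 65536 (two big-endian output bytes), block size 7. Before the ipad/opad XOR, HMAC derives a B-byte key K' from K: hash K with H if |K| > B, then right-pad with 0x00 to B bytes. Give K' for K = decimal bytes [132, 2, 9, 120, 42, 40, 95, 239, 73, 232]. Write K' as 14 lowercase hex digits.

03d80000000000

|K| = 10 > B = 7, so first hash the key.
H(K): sum = 132+2+9+120+42+40+95+239+73+232 = 984 → 03 d8.
Zero-pad H(K) = 03 d8 to 7 bytes: K' = 03 d8 00 00 00 00 00.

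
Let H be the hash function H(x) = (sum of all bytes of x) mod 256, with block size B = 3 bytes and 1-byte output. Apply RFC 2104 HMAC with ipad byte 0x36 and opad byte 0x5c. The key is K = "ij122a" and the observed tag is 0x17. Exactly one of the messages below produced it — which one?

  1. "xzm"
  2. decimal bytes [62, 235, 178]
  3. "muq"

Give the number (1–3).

Key "ij122a" = 69 6a 31 32 32 61 is 6 bytes > B = 3, so hash it first: H(key) = c9, then zero-pad to 3 bytes: K' = c9 00 00.
K' ⊕ ipad = ff 36 36; K' ⊕ opad = 95 5c 5c.
m1: inner = H(ff 36 36 78 7a 6d) = ca; tag = H(95 5c 5c ca) = 17 ← matches
m2: inner = H(ff 36 36 3e eb b2) = 46; tag = H(95 5c 5c 46) = 93
m3: inner = H(ff 36 36 6d 75 71) = be; tag = H(95 5c 5c be) = 0b

1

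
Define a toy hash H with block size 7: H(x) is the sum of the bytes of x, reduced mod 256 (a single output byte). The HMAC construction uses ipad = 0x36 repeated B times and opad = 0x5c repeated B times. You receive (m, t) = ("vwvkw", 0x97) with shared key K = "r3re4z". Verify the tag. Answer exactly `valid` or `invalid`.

Key "r3re4z" = 72 33 72 65 34 7a is 6 bytes ≤ B = 7; zero-pad to 7 bytes: K' = 72 33 72 65 34 7a 00.
K' ⊕ ipad = 44 05 44 53 02 4c 36; K' ⊕ opad = 2e 6f 2e 39 68 26 5c.
Inner hash: sum = 68+5+68+83+2+76+54+118+119+118+107+119 = 937; mod 256 = 169 → a9.
Outer hash (recomputed tag): sum = 46+111+46+57+104+38+92+169 = 663; mod 256 = 151 → 97.
Recomputed tag = 97; claimed = 97 → match.

valid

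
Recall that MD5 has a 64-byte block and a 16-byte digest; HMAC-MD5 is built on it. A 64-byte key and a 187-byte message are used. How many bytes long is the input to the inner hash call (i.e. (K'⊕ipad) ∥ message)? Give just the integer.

Key is 64 ≤ 64 bytes, zero-padded: |K'| = 64.
Inner input = (K'⊕ipad) ∥ m → 64 + 187 = 251 bytes.

251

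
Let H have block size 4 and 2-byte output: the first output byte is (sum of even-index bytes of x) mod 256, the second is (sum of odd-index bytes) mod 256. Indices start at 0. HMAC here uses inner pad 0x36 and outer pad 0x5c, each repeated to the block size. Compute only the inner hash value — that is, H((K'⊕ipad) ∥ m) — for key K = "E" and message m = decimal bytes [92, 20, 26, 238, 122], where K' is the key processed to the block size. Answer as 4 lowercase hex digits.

Key "E" = 45 is 1 byte ≤ B = 4; zero-pad to 4 bytes: K' = 45 00 00 00.
K' ⊕ ipad = 73 36 36 36.
Inner input = 73 36 36 36 ∥ 5c 14 1a ee 7a.
Inner hash: even-index sum = 409 mod 256 = 153; odd-index sum = 366 mod 256 = 110 → 99 6e.

996e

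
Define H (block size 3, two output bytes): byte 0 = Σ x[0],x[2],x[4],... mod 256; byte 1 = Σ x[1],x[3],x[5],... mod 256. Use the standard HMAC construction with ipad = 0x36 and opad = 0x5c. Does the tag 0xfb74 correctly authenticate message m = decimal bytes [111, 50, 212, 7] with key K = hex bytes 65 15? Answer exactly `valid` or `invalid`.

Key hex bytes 65 15 is 2 bytes ≤ B = 3; zero-pad to 3 bytes: K' = 65 15 00.
K' ⊕ ipad = 53 23 36; K' ⊕ opad = 39 49 5c.
Inner hash: even-index sum = 194 mod 256 = 194; odd-index sum = 358 mod 256 = 102 → c2 66.
Outer hash (recomputed tag): even-index sum = 251 mod 256 = 251; odd-index sum = 267 mod 256 = 11 → fb 0b.
Recomputed tag = fb0b; claimed = fb74 → mismatch.

invalid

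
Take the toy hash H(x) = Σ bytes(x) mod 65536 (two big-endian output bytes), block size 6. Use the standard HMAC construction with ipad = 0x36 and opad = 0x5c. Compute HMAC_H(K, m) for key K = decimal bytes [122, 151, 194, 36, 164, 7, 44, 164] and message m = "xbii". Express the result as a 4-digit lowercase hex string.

02fc

Key decimal bytes [122, 151, 194, 36, 164, 7, 44, 164] = 7a 97 c2 24 a4 07 2c a4 is 8 bytes > B = 6, so hash it first: H(key) = 03 72, then zero-pad to 6 bytes: K' = 03 72 00 00 00 00.
K' ⊕ ipad = 35 44 36 36 36 36.  K' ⊕ opad = 5f 2e 5c 5c 5c 5c.
Inner input = (K'⊕ipad) ∥ m = 35 44 36 36 36 36 ∥ 78 62 69 69.
Inner hash: sum = 53+68+54+54+54+54+120+98+105+105 = 765 → 02 fd.
Outer input = (K'⊕opad) ∥ inner = 5f 2e 5c 5c 5c 5c ∥ 02 fd.
Outer hash (tag): sum = 95+46+92+92+92+92+2+253 = 764 → 02 fc.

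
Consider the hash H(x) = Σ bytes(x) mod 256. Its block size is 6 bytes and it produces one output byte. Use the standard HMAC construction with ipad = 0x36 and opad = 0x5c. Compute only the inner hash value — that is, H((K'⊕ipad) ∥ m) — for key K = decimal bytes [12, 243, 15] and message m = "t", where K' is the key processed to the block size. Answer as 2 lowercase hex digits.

4e

Key decimal bytes [12, 243, 15] = 0c f3 0f is 3 bytes ≤ B = 6; zero-pad to 6 bytes: K' = 0c f3 0f 00 00 00.
K' ⊕ ipad = 3a c5 39 36 36 36.
Inner input = 3a c5 39 36 36 36 ∥ 74.
Inner hash: sum = 58+197+57+54+54+54+116 = 590; mod 256 = 78 → 4e.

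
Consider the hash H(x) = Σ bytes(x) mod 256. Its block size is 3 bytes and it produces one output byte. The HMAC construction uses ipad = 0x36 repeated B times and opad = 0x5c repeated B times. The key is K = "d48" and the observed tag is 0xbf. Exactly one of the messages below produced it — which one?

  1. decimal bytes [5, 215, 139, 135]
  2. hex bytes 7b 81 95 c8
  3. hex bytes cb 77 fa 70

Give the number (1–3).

2

Key "d48" = 64 34 38 is exactly B = 3 bytes: K' = 64 34 38.
K' ⊕ ipad = 52 02 0e; K' ⊕ opad = 38 68 64.
m1: inner = H(52 02 0e 05 d7 8b 87) = 50; tag = H(38 68 64 50) = 54
m2: inner = H(52 02 0e 7b 81 95 c8) = bb; tag = H(38 68 64 bb) = bf ← matches
m3: inner = H(52 02 0e cb 77 fa 70) = 0e; tag = H(38 68 64 0e) = 12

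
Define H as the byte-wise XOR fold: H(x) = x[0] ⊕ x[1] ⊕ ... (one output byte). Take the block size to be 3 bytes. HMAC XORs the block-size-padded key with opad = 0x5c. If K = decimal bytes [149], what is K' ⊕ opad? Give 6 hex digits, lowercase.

Key decimal bytes [149] = 95 is 1 byte ≤ B = 3; zero-pad to 3 bytes: K' = 95 00 00.
XOR each byte with 0x5c: 95⊕5c=c9, 00⊕5c=5c, 00⊕5c=5c.

c95c5c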